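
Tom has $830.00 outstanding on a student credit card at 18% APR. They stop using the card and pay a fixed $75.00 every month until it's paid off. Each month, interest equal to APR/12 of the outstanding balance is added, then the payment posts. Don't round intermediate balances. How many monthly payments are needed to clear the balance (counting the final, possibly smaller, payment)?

13 payments

Monthly rate r = 18%/12 = 1.5% = 0.015.
Recurrence: B ← B·(1+r) − $75.00.
Month 1: interest $12.45; balance after payment $767.45.
Month 2: interest $11.51; balance after payment $703.96.
Closed form: n = −ln(1 − rB₀/P)/ln(1+r) = −ln(0.834)/ln(1.015) ≈ 12.192, so the balance reaches zero during payment 13.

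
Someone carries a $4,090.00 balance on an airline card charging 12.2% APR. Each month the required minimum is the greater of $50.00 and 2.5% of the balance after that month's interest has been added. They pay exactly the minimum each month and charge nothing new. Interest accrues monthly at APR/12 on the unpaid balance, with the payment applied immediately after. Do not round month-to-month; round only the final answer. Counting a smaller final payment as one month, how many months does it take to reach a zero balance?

99 months

Monthly rate r = 12.2%/12 = 1.01667% = 0.0101667.
While 2.5% of the post-interest balance exceeds $50.00, each month B ← (B·(1+r))·(1 − 0.025), i.e. B shrinks by the factor (1+r)·0.975 = 0.98491.
This holds for months 1–48. Entering month 49 the balance is $1,971.56; 2.5% of the post-interest balance is now below $50.00, so the flat $50.00 minimum applies from here.
From month 49 a fixed $50.00 at rate r clears $1,971.56 in 51 more payments. Total: 48 + 51 = 99 months.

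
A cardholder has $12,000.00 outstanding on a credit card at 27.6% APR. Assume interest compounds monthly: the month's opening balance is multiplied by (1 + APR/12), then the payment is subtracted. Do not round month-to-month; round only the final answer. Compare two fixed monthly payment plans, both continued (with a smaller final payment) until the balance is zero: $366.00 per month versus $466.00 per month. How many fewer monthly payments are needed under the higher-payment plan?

22 fewer payments

Monthly rate r = 27.6%/12 = 2.3% = 0.023.
At $366.00/mo: n = ⌈−ln(1 − rB₀/P)/ln(1+r)⌉ = 62 payments (last $253.82); total interest = total paid − $12,000.00 = $10,579.82.
At $466.00/mo: 40 payments (last $212.83); total interest $6,386.83.
Payments saved = 62 − 40 = 22.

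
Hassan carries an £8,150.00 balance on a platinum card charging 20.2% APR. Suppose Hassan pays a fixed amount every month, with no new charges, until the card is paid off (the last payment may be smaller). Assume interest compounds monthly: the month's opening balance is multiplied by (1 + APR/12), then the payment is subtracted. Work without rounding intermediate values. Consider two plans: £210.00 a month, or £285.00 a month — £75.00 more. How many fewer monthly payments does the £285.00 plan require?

Monthly rate r = 20.2%/12 = 1.68333% = 0.0168333.
At £210.00/mo: n = ⌈−ln(1 − rB₀/P)/ln(1+r)⌉ = 64 payments (last £96.09); total interest = total paid − £8,150.00 = £5,176.09.
At £285.00/mo: 40 payments (last £95.06); total interest £3,060.06.
Payments saved = 64 − 40 = 24.

24 fewer payments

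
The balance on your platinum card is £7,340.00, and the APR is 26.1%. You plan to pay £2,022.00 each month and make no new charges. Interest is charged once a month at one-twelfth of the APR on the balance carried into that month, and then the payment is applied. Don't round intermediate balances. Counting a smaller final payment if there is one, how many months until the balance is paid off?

Monthly rate r = 26.1%/12 = 2.175% = 0.02175.
Recurrence: B ← B·(1+r) − £2,022.00.
Month 1: interest £159.65; balance after payment £5,477.65.
Month 2: interest £119.14; balance after payment £3,574.78.
Month 3: interest £77.75; balance after payment £1,630.54.
Month 4: interest £35.46; balance after payment £0.00.

4 payments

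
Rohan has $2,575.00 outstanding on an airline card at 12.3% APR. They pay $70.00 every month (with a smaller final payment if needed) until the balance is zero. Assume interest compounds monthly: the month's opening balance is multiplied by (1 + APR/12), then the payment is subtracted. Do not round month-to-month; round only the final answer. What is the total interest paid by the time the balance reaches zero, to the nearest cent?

$673.88

Monthly rate r = 12.3%/12 = 1.025% = 0.01025.
Payoff takes n = ⌈−ln(1 − rB₀/P)/ln(1+r)⌉ = ⌈46.411⌉ = 47 payments; the last is $28.88.
Total paid = 46·$70.00 + $28.88 = $3,248.88.
Total interest = total paid − principal = $3,248.88 − $2,575.00 = $673.88.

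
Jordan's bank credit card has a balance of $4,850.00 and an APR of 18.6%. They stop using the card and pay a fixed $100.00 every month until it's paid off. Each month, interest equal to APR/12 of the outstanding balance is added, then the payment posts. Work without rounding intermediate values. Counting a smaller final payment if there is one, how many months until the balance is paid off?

Monthly rate r = 18.6%/12 = 1.55% = 0.0155.
Recurrence: B ← B·(1+r) − $100.00.
Month 1: interest $75.18; balance after payment $4,825.18.
Month 2: interest $74.79; balance after payment $4,799.97.
Closed form: n = −ln(1 − rB₀/P)/ln(1+r) = −ln(0.24825)/ln(1.0155) ≈ 90.586, so the balance reaches zero during payment 91.

91 months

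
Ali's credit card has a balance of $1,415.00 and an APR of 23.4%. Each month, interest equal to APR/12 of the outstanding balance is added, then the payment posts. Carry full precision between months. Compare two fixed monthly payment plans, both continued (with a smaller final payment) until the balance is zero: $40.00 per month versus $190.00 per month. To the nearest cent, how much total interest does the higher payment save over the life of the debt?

$880.63

Monthly rate r = 23.4%/12 = 1.95% = 0.0195.
At $40.00/mo: n = ⌈−ln(1 − rB₀/P)/ln(1+r)⌉ = 61 payments (last $24.61); total interest = total paid − $1,415.00 = $1,009.61.
At $190.00/mo: 9 payments (last $23.98); total interest $128.98.
Interest saved = $1,009.61 − $128.98 = $880.63.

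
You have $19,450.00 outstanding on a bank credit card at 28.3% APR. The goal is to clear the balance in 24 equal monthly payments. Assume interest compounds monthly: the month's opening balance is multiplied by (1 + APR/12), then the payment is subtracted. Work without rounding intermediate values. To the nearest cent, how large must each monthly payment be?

$1,070.56

Monthly rate r = 28.3%/12 = 2.35833% = 0.0235833.
Level-payment amortization: P = B₀·r / (1 − (1+r)^(−n)) = 19450.00·0.0235833 / (1 − 1.02358^(−24)).
Denominator 1 − (1+r)^(−24) = 0.428464698.
P = 458.696 / 0.428464698 ≈ 1070.56.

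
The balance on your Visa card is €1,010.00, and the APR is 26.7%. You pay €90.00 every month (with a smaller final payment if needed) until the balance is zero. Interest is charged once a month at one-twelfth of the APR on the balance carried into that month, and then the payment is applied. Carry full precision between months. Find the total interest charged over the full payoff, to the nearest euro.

€165

Monthly rate r = 26.7%/12 = 2.225% = 0.02225.
Payoff takes n = ⌈−ln(1 − rB₀/P)/ln(1+r)⌉ = ⌈13.054⌉ = 14 payments; the last is €4.94.
Total paid = 13·€90.00 + €4.94 = €1,174.94.
Total interest = total paid − principal = €1,174.94 − €1,010.00 = €164.94.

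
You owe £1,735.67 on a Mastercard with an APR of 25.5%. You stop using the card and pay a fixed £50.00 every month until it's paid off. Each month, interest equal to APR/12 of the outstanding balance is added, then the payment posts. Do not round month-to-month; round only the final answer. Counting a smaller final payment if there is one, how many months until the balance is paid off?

Monthly rate r = 25.5%/12 = 2.125% = 0.02125.
Recurrence: B ← B·(1+r) − £50.00.
Month 1: interest £36.88; balance after payment £1,722.55.
Month 2: interest £36.60; balance after payment £1,709.16.
Closed form: n = −ln(1 − rB₀/P)/ln(1+r) = −ln(0.26234)/ln(1.02125) ≈ 63.637, so the balance reaches zero during payment 64.

64 months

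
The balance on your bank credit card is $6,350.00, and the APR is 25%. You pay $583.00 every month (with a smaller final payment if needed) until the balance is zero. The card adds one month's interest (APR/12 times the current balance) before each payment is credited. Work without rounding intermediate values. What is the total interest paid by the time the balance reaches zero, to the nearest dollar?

$928

Monthly rate r = 25%/12 = 2.08333% = 0.0208333.
Payoff takes n = ⌈−ln(1 − rB₀/P)/ln(1+r)⌉ = ⌈12.482⌉ = 13 payments; the last is $282.42.
Total paid = 12·$583.00 + $282.42 = $7,278.42.
Total interest = total paid − principal = $7,278.42 − $6,350.00 = $928.42.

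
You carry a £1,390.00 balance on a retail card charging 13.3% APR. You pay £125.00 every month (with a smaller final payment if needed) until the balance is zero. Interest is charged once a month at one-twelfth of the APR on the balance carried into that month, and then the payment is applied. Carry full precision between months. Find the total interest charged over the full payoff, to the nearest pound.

£102

Monthly rate r = 13.3%/12 = 1.10833% = 0.0110833.
Payoff takes n = ⌈−ln(1 − rB₀/P)/ln(1+r)⌉ = ⌈11.933⌉ = 12 payments; the last is £116.66.
Total paid = 11·£125.00 + £116.66 = £1,491.66.
Total interest = total paid − principal = £1,491.66 − £1,390.00 = £101.66.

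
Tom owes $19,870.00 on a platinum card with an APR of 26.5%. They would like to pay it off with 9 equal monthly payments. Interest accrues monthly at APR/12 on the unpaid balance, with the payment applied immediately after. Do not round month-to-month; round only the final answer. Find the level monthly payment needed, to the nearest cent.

Monthly rate r = 26.5%/12 = 2.20833% = 0.0220833.
Level-payment amortization: P = B₀·r / (1 − (1+r)^(−n)) = 19870.00·0.0220833 / (1 − 1.02208^(−9)).
Denominator 1 − (1+r)^(−9) = 0.178470351.
P = 438.796 / 0.178470351 ≈ 2458.65.

$2,458.65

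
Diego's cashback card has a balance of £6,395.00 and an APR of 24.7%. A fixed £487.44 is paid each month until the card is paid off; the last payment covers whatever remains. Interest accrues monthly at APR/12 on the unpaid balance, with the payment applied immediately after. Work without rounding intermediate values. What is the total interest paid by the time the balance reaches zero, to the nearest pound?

Monthly rate r = 24.7%/12 = 2.05833% = 0.0205833.
Payoff takes n = ⌈−ln(1 − rB₀/P)/ln(1+r)⌉ = ⌈15.449⌉ = 16 payments; the last is £220.28.
Total paid = 15·£487.44 + £220.28 = £7,531.88.
Total interest = total paid − principal = £7,531.88 − £6,395.00 = £1,136.88.

£1,137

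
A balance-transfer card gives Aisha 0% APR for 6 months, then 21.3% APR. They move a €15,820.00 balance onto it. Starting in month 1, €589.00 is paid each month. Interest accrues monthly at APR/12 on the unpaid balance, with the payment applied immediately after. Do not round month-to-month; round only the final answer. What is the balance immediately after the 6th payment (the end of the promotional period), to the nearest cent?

Promo months 1–6 at r₀ = 0%/12 = 0; months 7+ at r₁ = 21.3%/12 = 0.01775.
After month 6 (no interest yet): B = €15,820.00 − 6·€589.00 = €12,286.00.

€12,286.00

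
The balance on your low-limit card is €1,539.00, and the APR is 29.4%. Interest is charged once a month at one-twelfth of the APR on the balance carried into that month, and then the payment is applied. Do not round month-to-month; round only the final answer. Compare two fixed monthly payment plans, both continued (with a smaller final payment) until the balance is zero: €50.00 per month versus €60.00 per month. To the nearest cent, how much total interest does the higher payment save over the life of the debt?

€443.81

Monthly rate r = 29.4%/12 = 2.45% = 0.0245.
At €50.00/mo: n = ⌈−ln(1 − rB₀/P)/ln(1+r)⌉ = 58 payments (last €47.96); total interest = total paid − €1,539.00 = €1,358.96.
At €60.00/mo: 41 payments (last €54.15); total interest €915.15.
Interest saved = €1,358.96 − €915.15 = €443.81.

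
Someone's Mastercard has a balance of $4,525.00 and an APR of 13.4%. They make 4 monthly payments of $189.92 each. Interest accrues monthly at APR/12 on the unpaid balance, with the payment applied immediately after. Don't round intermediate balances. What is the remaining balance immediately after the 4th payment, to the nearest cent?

$3,958.03

Monthly rate r = 13.4%/12 = 1.11667% = 0.0111667.
Each month: B ← B·(1+r) − $189.92.
Month 1: interest $50.53; balance after payment $4,385.61.
Month 2: interest $48.97; balance after payment $4,244.66.
Month 3: interest $47.40; balance after payment $4,102.14.
Month 4: interest $45.81; balance after payment $3,958.03.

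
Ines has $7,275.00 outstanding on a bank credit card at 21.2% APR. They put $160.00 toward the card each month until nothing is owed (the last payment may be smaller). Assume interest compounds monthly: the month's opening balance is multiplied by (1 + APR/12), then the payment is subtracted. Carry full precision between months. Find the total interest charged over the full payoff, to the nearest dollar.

$7,581

Monthly rate r = 21.2%/12 = 1.76667% = 0.0176667.
Payoff takes n = ⌈−ln(1 − rB₀/P)/ln(1+r)⌉ = ⌈92.847⌉ = 93 payments; the last is $135.74.
Total paid = 92·$160.00 + $135.74 = $14,855.74.
Total interest = total paid − principal = $14,855.74 − $7,275.00 = $7,580.74.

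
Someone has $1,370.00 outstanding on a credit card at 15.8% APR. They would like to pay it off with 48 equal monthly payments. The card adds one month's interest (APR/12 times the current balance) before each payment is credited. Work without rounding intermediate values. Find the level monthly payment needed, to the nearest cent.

$38.69

Monthly rate r = 15.8%/12 = 1.31667% = 0.0131667.
Level-payment amortization: P = B₀·r / (1 − (1+r)^(−n)) = 1370.00·0.0131667 / (1 − 1.01317^(−48)).
Denominator 1 − (1+r)^(−48) = 0.466275504.
P = 18.0383 / 0.466275504 ≈ 38.69.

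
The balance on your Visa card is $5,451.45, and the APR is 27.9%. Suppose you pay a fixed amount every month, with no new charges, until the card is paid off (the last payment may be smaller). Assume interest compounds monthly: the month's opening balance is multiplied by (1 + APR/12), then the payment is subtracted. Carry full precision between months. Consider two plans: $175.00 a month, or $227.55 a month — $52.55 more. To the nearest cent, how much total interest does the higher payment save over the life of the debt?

Monthly rate r = 27.9%/12 = 2.325% = 0.02325.
At $175.00/mo: n = ⌈−ln(1 − rB₀/P)/ln(1+r)⌉ = 57 payments (last $9.37); total interest = total paid − $5,451.45 = $4,357.92.
At $227.55/mo: 36 payments (last $97.27); total interest $2,610.07.
Interest saved = $4,357.92 − $2,610.07 = $1,747.85.

$1,747.85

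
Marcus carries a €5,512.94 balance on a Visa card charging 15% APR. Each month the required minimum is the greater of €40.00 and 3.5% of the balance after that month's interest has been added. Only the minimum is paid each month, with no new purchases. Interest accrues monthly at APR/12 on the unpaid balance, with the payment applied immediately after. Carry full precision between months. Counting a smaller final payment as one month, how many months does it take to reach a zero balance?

Monthly rate r = 15%/12 = 1.25% = 0.0125.
While 3.5% of the post-interest balance exceeds €40.00, each month B ← (B·(1+r))·(1 − 0.035), i.e. B shrinks by the factor (1+r)·0.965 = 0.97706.
This holds for months 1–69. Entering month 70 the balance is €1,111.80; 3.5% of the post-interest balance is now below €40.00, so the flat €40.00 minimum applies from here.
From month 70 a fixed €40.00 at rate r clears €1,111.80 in 35 more payments. Total: 69 + 35 = 104 months.

104 months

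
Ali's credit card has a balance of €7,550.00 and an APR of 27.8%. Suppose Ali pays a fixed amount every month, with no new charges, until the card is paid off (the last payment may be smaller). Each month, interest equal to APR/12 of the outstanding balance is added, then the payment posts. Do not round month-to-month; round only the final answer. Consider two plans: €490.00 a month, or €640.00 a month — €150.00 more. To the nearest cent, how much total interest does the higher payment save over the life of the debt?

Monthly rate r = 27.8%/12 = 2.31667% = 0.0231667.
At €490.00/mo: n = ⌈−ln(1 − rB₀/P)/ln(1+r)⌉ = 20 payments (last €137.98); total interest = total paid − €7,550.00 = €1,897.98.
At €640.00/mo: 14 payments (last €601.30); total interest €1,371.30.
Interest saved = €1,897.98 − €1,371.30 = €526.68.

€526.68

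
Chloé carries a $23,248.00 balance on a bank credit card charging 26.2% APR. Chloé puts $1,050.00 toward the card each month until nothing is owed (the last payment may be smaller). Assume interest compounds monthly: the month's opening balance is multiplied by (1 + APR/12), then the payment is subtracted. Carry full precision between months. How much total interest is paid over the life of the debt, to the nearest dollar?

Monthly rate r = 26.2%/12 = 2.18333% = 0.0218333.
Payoff takes n = ⌈−ln(1 − rB₀/P)/ln(1+r)⌉ = ⌈30.581⌉ = 31 payments; the last is $613.13.
Total paid = 30·$1,050.00 + $613.13 = $32,113.13.
Total interest = total paid − principal = $32,113.13 − $23,248.00 = $8,865.13.

$8,865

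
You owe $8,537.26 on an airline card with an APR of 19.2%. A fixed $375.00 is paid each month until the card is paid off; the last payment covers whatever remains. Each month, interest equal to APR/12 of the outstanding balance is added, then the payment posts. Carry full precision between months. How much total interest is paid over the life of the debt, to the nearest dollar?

$2,164

Monthly rate r = 19.2%/12 = 1.6% = 0.016.
Payoff takes n = ⌈−ln(1 − rB₀/P)/ln(1+r)⌉ = ⌈28.536⌉ = 29 payments; the last is $201.70.
Total paid = 28·$375.00 + $201.70 = $10,701.70.
Total interest = total paid − principal = $10,701.70 − $8,537.26 = $2,164.44.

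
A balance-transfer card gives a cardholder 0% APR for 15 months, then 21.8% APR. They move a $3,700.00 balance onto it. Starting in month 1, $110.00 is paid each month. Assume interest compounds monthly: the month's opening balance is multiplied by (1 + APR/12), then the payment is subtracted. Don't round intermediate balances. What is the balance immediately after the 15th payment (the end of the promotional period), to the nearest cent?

Promo months 1–15 at r₀ = 0%/12 = 0; months 16+ at r₁ = 21.8%/12 = 0.0181667.
After month 15 (no interest yet): B = $3,700.00 − 15·$110.00 = $2,050.00.

$2,050.00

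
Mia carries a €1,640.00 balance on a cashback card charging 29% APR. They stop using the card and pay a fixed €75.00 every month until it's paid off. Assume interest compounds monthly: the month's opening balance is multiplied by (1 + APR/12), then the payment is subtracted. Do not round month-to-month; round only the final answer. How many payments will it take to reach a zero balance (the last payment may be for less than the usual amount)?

32 payments

Monthly rate r = 29%/12 = 2.41667% = 0.0241667.
Recurrence: B ← B·(1+r) − €75.00.
Month 1: interest €39.63; balance after payment €1,604.63.
Month 2: interest €38.78; balance after payment €1,568.41.
Closed form: n = −ln(1 − rB₀/P)/ln(1+r) = −ln(0.47156)/ln(1.02417) ≈ 31.480, so the balance reaches zero during payment 32.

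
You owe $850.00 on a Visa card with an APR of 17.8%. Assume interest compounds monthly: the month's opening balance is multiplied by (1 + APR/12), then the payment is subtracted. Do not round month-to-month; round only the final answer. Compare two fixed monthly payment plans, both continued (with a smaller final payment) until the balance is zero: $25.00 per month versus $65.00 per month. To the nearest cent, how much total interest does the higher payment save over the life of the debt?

Monthly rate r = 17.8%/12 = 1.48333% = 0.0148333.
At $25.00/mo: n = ⌈−ln(1 − rB₀/P)/ln(1+r)⌉ = 48 payments (last $16.69); total interest = total paid − $850.00 = $341.69.
At $65.00/mo: 15 payments (last $42.04); total interest $102.04.
Interest saved = $341.69 − $102.04 = $239.65.

$239.65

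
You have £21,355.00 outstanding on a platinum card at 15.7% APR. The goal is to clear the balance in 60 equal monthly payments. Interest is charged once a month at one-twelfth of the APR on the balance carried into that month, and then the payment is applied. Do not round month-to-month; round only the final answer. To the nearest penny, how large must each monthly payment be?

£515.91

Monthly rate r = 15.7%/12 = 1.30833% = 0.0130833.
Level-payment amortization: P = B₀·r / (1 − (1+r)^(−n)) = 21355.00·0.0130833 / (1 − 1.01308^(−60)).
Denominator 1 − (1+r)^(−60) = 0.541552339.
P = 279.395 / 0.541552339 ≈ 515.91.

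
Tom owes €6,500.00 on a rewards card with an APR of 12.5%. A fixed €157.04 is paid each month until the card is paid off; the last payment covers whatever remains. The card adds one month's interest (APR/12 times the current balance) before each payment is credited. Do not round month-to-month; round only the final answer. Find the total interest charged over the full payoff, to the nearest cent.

€2,049.37

Monthly rate r = 12.5%/12 = 1.04167% = 0.0104167.
Payoff takes n = ⌈−ln(1 − rB₀/P)/ln(1+r)⌉ = ⌈54.439⌉ = 55 payments; the last is €69.21.
Total paid = 54·€157.04 + €69.21 = €8,549.37.
Total interest = total paid − principal = €8,549.37 − €6,500.00 = €2,049.37.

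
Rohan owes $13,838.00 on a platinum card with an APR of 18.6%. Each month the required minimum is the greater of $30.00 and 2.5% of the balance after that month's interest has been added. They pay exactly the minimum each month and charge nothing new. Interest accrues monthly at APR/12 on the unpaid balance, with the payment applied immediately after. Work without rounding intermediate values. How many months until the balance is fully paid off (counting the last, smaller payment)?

Monthly rate r = 18.6%/12 = 1.55% = 0.0155.
While 2.5% of the post-interest balance exceeds $30.00, each month B ← (B·(1+r))·(1 − 0.025), i.e. B shrinks by the factor (1+r)·0.975 = 0.99011.
This holds for months 1–248. Entering month 249 the balance is $1,177.17; 2.5% of the post-interest balance is now below $30.00, so the flat $30.00 minimum applies from here.
From month 249 a fixed $30.00 at rate r clears $1,177.17 in 61 more payments. Total: 248 + 61 = 309 months.

309 months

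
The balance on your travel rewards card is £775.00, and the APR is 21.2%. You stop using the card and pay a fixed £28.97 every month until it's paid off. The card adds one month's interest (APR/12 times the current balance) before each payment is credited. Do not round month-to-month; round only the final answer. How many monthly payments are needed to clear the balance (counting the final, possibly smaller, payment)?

Monthly rate r = 21.2%/12 = 1.76667% = 0.0176667.
Recurrence: B ← B·(1+r) − £28.97.
Month 1: interest £13.69; balance after payment £759.72.
Month 2: interest £13.42; balance after payment £744.17.
Closed form: n = −ln(1 − rB₀/P)/ln(1+r) = −ln(0.52738)/ln(1.01767) ≈ 36.535, so the balance reaches zero during payment 37.

37 months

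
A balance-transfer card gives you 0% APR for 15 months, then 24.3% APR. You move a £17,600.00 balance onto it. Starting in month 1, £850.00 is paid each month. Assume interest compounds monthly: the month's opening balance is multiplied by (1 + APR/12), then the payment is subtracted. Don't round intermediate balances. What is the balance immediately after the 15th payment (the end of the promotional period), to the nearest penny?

£4,850.00

Promo months 1–15 at r₀ = 0%/12 = 0; months 16+ at r₁ = 24.3%/12 = 0.02025.
After month 15 (no interest yet): B = £17,600.00 − 15·£850.00 = £4,850.00.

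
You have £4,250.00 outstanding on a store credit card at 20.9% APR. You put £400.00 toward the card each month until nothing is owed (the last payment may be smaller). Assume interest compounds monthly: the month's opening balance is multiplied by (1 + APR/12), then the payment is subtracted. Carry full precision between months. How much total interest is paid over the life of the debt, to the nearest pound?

Monthly rate r = 20.9%/12 = 1.74167% = 0.0174167.
Payoff takes n = ⌈−ln(1 − rB₀/P)/ln(1+r)⌉ = ⌈11.851⌉ = 12 payments; the last is £340.91.
Total paid = 11·£400.00 + £340.91 = £4,740.91.
Total interest = total paid − principal = £4,740.91 − £4,250.00 = £490.91.

£491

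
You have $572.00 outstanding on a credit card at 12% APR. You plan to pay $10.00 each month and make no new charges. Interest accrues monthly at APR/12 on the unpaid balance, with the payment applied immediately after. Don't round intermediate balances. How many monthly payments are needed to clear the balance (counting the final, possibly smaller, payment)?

Monthly rate r = 12%/12 = 1% = 0.01.
Recurrence: B ← B·(1+r) − $10.00.
Month 1: interest $5.72; balance after payment $567.72.
Month 2: interest $5.68; balance after payment $563.40.
Closed form: n = −ln(1 − rB₀/P)/ln(1+r) = −ln(0.428)/ln(1.01) ≈ 85.287, so the balance reaches zero during payment 86.

86 payments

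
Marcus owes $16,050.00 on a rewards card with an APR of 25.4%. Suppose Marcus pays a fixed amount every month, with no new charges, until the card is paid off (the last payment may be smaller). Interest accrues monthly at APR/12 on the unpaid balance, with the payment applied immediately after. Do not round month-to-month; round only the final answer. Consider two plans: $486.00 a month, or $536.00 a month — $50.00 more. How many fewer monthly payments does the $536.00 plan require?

10 fewer payments

Monthly rate r = 25.4%/12 = 2.11667% = 0.0211667.
At $486.00/mo: n = ⌈−ln(1 − rB₀/P)/ln(1+r)⌉ = 58 payments (last $159.17); total interest = total paid − $16,050.00 = $11,811.17.
At $536.00/mo: 48 payments (last $516.26); total interest $9,658.26.
Payments saved = 58 − 48 = 10.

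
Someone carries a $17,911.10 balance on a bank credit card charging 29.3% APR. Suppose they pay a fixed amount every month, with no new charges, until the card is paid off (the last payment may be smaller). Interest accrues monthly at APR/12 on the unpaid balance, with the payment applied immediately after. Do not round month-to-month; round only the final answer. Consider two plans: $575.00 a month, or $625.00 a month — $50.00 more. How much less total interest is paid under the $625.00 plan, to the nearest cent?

Monthly rate r = 29.3%/12 = 2.44167% = 0.0244167.
At $575.00/mo: n = ⌈−ln(1 − rB₀/P)/ln(1+r)⌉ = 60 payments (last $149.79); total interest = total paid − $17,911.10 = $16,163.69.
At $625.00/mo: 50 payments (last $545.42); total interest $13,259.32.
Interest saved = $16,163.69 − $13,259.32 = $2,904.37.

$2,904.37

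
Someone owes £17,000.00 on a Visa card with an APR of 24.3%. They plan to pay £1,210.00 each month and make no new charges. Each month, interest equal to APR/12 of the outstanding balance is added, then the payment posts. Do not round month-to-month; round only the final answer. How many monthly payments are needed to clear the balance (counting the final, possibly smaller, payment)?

17 months

Monthly rate r = 24.3%/12 = 2.025% = 0.02025.
Recurrence: B ← B·(1+r) − £1,210.00.
Month 1: interest £344.25; balance after payment £16,134.25.
Month 2: interest £326.72; balance after payment £15,250.97.
Closed form: n = −ln(1 − rB₀/P)/ln(1+r) = −ln(0.7155)/ln(1.02025) ≈ 16.699, so the balance reaches zero during payment 17.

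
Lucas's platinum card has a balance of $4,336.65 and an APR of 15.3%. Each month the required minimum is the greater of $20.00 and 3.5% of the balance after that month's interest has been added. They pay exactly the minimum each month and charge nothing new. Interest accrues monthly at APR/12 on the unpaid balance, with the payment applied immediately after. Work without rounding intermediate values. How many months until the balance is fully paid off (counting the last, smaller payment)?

Monthly rate r = 15.3%/12 = 1.275% = 0.01275.
While 3.5% of the post-interest balance exceeds $20.00, each month B ← (B·(1+r))·(1 − 0.035), i.e. B shrinks by the factor (1+r)·0.965 = 0.9773.
This holds for months 1–89. Entering month 90 the balance is $562.06; 3.5% of the post-interest balance is now below $20.00, so the flat $20.00 minimum applies from here.
From month 90 a fixed $20.00 at rate r clears $562.06 in 36 more payments. Total: 89 + 36 = 125 months.

125 months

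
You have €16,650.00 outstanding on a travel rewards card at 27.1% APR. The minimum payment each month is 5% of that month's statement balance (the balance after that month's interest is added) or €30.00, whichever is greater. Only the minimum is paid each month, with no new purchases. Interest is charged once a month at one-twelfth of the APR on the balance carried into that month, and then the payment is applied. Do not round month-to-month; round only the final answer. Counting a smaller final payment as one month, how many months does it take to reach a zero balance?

142 months

Monthly rate r = 27.1%/12 = 2.25833% = 0.0225833.
While 5% of the post-interest balance exceeds €30.00, each month B ← (B·(1+r))·(1 − 0.05), i.e. B shrinks by the factor (1+r)·0.95 = 0.97145.
This holds for months 1–116. Entering month 117 the balance is €578.63; 5% of the post-interest balance is now below €30.00, so the flat €30.00 minimum applies from here.
From month 117 a fixed €30.00 at rate r clears €578.63 in 26 more payments. Total: 116 + 26 = 142 months.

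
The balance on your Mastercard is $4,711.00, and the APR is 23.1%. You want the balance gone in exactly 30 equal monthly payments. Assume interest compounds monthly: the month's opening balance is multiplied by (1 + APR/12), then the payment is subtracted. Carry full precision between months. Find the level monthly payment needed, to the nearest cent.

$208.18

Monthly rate r = 23.1%/12 = 1.925% = 0.01925.
Level-payment amortization: P = B₀·r / (1 − (1+r)^(−n)) = 4711.00·0.01925 / (1 − 1.01925^(−30)).
Denominator 1 − (1+r)^(−30) = 0.435611188.
P = 90.6868 / 0.435611188 ≈ 208.18.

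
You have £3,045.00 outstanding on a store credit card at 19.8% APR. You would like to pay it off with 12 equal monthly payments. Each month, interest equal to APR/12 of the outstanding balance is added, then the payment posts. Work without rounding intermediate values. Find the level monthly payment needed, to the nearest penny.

£281.78

Monthly rate r = 19.8%/12 = 1.65% = 0.0165.
Level-payment amortization: P = B₀·r / (1 − (1+r)^(−n)) = 3045.00·0.0165 / (1 − 1.0165^(−12)).
Denominator 1 − (1+r)^(−12) = 0.178303562.
P = 50.2425 / 0.178303562 ≈ 281.78.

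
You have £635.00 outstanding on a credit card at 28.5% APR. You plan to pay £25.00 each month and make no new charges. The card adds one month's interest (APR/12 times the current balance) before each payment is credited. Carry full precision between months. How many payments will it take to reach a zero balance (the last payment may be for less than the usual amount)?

40 months

Monthly rate r = 28.5%/12 = 2.375% = 0.02375.
Recurrence: B ← B·(1+r) − £25.00.
Month 1: interest £15.08; balance after payment £625.08.
Month 2: interest £14.85; balance after payment £614.93.
Closed form: n = −ln(1 − rB₀/P)/ln(1+r) = −ln(0.39675)/ln(1.02375) ≈ 39.385, so the balance reaches zero during payment 40.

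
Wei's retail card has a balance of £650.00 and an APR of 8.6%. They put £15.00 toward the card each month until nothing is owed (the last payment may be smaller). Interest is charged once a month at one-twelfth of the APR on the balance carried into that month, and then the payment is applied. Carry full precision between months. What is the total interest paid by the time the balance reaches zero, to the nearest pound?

£131

Monthly rate r = 8.6%/12 = 0.716667% = 0.00716667.
Payoff takes n = ⌈−ln(1 − rB₀/P)/ln(1+r)⌉ = ⌈52.074⌉ = 53 payments; the last is £1.12.
Total paid = 52·£15.00 + £1.12 = £781.12.
Total interest = total paid − principal = £781.12 − £650.00 = £131.12.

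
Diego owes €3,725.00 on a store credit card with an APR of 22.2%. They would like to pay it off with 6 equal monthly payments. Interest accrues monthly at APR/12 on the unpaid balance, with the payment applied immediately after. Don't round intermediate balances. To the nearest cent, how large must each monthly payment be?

Monthly rate r = 22.2%/12 = 1.85% = 0.0185.
Level-payment amortization: P = B₀·r / (1 − (1+r)^(−n)) = 3725.00·0.0185 / (1 − 1.0185^(−6)).
Denominator 1 − (1+r)^(−6) = 0.10415309.
P = 68.9125 / 0.10415309 ≈ 661.65.

€661.65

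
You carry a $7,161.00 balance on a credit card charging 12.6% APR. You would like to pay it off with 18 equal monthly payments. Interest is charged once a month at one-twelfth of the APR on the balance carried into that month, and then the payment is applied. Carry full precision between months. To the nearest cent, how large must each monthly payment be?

Monthly rate r = 12.6%/12 = 1.05% = 0.0105.
Level-payment amortization: P = B₀·r / (1 − (1+r)^(−n)) = 7161.00·0.0105 / (1 − 1.0105^(−18)).
Denominator 1 − (1+r)^(−18) = 0.171397425.
P = 75.1905 / 0.171397425 ≈ 438.69.

$438.69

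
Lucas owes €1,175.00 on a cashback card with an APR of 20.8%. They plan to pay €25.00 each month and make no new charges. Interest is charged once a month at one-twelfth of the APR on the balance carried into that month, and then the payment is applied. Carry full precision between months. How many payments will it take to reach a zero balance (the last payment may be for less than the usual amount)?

99 payments

Monthly rate r = 20.8%/12 = 1.73333% = 0.0173333.
Recurrence: B ← B·(1+r) − €25.00.
Month 1: interest €20.37; balance after payment €1,170.37.
Month 2: interest €20.29; balance after payment €1,165.65.
Closed form: n = −ln(1 − rB₀/P)/ln(1+r) = −ln(0.18533)/ln(1.01733) ≈ 98.086, so the balance reaches zero during payment 99.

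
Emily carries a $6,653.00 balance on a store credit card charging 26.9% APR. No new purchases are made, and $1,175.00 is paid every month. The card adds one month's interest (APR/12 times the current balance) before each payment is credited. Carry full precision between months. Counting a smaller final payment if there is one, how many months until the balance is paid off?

Monthly rate r = 26.9%/12 = 2.24167% = 0.0224167.
Recurrence: B ← B·(1+r) − $1,175.00.
Month 1: interest $149.14; balance after payment $5,627.14.
Month 2: interest $126.14; balance after payment $4,578.28.
Closed form: n = −ln(1 − rB₀/P)/ln(1+r) = −ln(0.87307)/ln(1.02242) ≈ 6.123, so the balance reaches zero during payment 7.

7 months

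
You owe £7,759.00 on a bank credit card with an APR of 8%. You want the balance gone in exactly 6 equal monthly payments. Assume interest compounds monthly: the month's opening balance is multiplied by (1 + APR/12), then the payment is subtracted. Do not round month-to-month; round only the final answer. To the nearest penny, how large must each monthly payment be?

Monthly rate r = 8%/12 = 0.666667% = 0.00666667.
Level-payment amortization: P = B₀·r / (1 − (1+r)^(−n)) = 7759.00·0.00666667 / (1 − 1.00667^(−6)).
Denominator 1 − (1+r)^(−6) = 0.0390830136.
P = 51.7267 / 0.0390830136 ≈ 1323.51.

£1,323.51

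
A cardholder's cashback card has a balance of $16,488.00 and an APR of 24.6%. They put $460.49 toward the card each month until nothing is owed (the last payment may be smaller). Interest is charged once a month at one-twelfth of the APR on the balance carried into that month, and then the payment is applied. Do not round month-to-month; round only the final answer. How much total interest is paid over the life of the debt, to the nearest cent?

$13,564.31

Monthly rate r = 24.6%/12 = 2.05% = 0.0205.
Payoff takes n = ⌈−ln(1 − rB₀/P)/ln(1+r)⌉ = ⌈65.260⌉ = 66 payments; the last is $120.46.
Total paid = 65·$460.49 + $120.46 = $30,052.31.
Total interest = total paid − principal = $30,052.31 − $16,488.00 = $13,564.31.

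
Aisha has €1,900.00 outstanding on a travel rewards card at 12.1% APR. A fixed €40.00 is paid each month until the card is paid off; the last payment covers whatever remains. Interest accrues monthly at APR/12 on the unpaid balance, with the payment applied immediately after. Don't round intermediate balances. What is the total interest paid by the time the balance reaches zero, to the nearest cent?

€699.17

Monthly rate r = 12.1%/12 = 1.00833% = 0.0100833.
Payoff takes n = ⌈−ln(1 − rB₀/P)/ln(1+r)⌉ = ⌈64.979⌉ = 65 payments; the last is €39.17.
Total paid = 64·€40.00 + €39.17 = €2,599.17.
Total interest = total paid − principal = €2,599.17 − €1,900.00 = €699.17.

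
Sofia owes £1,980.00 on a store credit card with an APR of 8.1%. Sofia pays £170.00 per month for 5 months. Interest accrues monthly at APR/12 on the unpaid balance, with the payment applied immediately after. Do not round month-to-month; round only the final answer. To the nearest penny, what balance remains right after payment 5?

Monthly rate r = 8.1%/12 = 0.675% = 0.00675.
Each month: B ← B·(1+r) − £170.00.
Month 1: interest £13.37; balance after payment £1,823.37.
Month 2: interest £12.31; balance after payment £1,665.67.
Month 3: interest £11.24; balance after payment £1,506.92.
Month 4: interest £10.17; balance after payment £1,347.09.
Month 5: interest £9.09; balance after payment £1,186.18.

£1,186.18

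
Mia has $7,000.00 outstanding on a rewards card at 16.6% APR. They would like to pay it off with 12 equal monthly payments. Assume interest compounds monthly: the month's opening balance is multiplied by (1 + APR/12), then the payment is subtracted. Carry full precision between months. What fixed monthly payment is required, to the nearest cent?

Monthly rate r = 16.6%/12 = 1.38333% = 0.0138333.
Level-payment amortization: P = B₀·r / (1 − (1+r)^(−n)) = 7000.00·0.0138333 / (1 − 1.01383^(−12)).
Denominator 1 − (1+r)^(−12) = 0.151989544.
P = 96.8333 / 0.151989544 ≈ 637.11.

$637.11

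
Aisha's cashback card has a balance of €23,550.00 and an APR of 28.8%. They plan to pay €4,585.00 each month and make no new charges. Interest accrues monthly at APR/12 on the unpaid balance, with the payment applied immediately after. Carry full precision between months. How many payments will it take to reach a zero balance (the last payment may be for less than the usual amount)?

Monthly rate r = 28.8%/12 = 2.4% = 0.024.
Recurrence: B ← B·(1+r) − €4,585.00.
Month 1: interest €565.20; balance after payment €19,530.20.
Month 2: interest €468.72; balance after payment €15,413.92.
Month 3: interest €369.93; balance after payment €11,198.86.
Month 4: interest €268.77; balance after payment €6,882.63.
Month 5: interest €165.18; balance after payment €2,462.81.
Month 6: interest €59.11; balance after payment €0.00.

6 months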